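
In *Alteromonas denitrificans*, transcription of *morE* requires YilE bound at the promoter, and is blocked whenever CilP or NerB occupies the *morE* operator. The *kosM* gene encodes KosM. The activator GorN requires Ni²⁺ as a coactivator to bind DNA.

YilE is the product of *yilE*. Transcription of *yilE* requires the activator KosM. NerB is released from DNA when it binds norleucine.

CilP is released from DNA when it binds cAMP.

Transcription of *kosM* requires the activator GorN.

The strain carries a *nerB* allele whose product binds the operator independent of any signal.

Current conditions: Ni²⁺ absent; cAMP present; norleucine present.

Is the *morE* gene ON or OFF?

OFF

cAMP is present, so CilP is inactive.
NerB is constitutively active in this strain.
Ni²⁺ is absent, so GorN is inactive.
Required activator GorN is absent, so *kosM* is not transcribed.
So KosM is not produced.
Required activator KosM is absent, so *yilE* is not transcribed.
So YilE is not produced.
With repressor NerB bound, *morE* is not transcribed.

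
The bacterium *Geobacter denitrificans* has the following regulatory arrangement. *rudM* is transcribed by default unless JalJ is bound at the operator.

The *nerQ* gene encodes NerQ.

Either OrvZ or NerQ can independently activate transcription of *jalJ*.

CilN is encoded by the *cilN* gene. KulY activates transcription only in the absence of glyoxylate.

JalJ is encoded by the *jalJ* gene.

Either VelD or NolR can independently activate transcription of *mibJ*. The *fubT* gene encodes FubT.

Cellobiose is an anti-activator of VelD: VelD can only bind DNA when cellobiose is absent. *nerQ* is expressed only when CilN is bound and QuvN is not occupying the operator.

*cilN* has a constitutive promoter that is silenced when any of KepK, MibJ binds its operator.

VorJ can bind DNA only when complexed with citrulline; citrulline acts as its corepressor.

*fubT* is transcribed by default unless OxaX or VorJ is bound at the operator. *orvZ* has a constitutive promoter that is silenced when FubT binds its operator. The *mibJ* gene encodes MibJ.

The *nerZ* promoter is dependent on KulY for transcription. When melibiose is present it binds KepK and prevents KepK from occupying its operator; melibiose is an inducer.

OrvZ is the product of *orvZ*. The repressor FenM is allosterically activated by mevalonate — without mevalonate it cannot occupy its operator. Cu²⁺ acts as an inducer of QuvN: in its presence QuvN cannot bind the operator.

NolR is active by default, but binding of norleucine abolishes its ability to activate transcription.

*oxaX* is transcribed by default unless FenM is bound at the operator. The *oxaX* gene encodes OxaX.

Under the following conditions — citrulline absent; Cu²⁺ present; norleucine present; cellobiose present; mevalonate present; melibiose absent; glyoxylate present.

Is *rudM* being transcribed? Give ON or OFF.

Mevalonate is present, so FenM is active.
With repressor FenM bound, *oxaX* is not transcribed.
So OxaX is not produced.
Citrulline is absent, so VorJ is inactive.
With no repressor bound, *fubT* is transcribed.
So FubT is produced and active.
With repressor FubT bound, *orvZ* is not transcribed.
So OrvZ is not produced.
Cu²⁺ is present, so QuvN is inactive.
Melibiose is absent, so KepK is active.
Cellobiose is present, so VelD is inactive.
Norleucine is present, so NolR is inactive.
No activator is available at the *mibJ* promoter, so *mibJ* is not transcribed.
So MibJ is not produced.
With repressor KepK bound, *cilN* is not transcribed.
So CilN is not produced.
Required activator CilN is absent, so *nerQ* is not transcribed.
So NerQ is not produced.
No activator is available at the *jalJ* promoter, so *jalJ* is not transcribed.
So JalJ is not produced.
With no repressor bound, *rudM* is transcribed.

ON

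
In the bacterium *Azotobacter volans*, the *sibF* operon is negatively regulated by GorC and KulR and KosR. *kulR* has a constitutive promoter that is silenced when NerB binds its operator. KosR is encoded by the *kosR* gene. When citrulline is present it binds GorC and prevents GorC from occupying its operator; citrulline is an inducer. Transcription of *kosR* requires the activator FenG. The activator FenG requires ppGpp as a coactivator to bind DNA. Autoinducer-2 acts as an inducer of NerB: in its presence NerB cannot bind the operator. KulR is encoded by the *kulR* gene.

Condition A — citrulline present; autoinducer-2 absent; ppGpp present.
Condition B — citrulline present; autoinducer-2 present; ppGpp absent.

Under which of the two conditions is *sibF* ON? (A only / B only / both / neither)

Condition A:
Citrulline is present, so GorC is inactive.
Autoinducer-2 is absent, so NerB is active.
With repressor NerB bound, *kulR* is not transcribed.
So KulR is not produced.
ppGpp is present, so FenG is active.
No repressor is bound and FenG is active, so *kosR* is transcribed.
So KosR is produced and active.
With repressor KosR bound, *sibF* is not transcribed.
→ *sibF* is OFF in A.
Condition B:
Citrulline is present, so GorC is inactive.
Autoinducer-2 is present, so NerB is inactive.
With no repressor bound, *kulR* is transcribed.
So KulR is produced and active.
ppGpp is absent, so FenG is inactive.
Required activator FenG is absent, so *kosR* is not transcribed.
So KosR is not produced.
With repressor KulR bound, *sibF* is not transcribed.
→ *sibF* is OFF in B.

neither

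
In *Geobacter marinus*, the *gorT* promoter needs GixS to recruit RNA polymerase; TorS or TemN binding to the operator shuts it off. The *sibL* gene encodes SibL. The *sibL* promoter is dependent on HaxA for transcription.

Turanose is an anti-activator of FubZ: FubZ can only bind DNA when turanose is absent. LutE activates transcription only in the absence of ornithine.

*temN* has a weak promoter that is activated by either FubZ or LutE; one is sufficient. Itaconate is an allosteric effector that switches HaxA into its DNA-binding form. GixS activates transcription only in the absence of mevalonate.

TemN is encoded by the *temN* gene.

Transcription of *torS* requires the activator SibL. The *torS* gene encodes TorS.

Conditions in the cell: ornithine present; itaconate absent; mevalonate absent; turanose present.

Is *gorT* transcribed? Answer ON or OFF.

Itaconate is absent, so HaxA is inactive.
Required activator HaxA is absent, so *sibL* is not transcribed.
So SibL is not produced.
Required activator SibL is absent, so *torS* is not transcribed.
So TorS is not produced.
Turanose is present, so FubZ is inactive.
Ornithine is present, so LutE is inactive.
No activator is available at the *temN* promoter, so *temN* is not transcribed.
So TemN is not produced.
Mevalonate is absent, so GixS is active.
No repressor is bound and GixS is active, so *gorT* is transcribed.

ON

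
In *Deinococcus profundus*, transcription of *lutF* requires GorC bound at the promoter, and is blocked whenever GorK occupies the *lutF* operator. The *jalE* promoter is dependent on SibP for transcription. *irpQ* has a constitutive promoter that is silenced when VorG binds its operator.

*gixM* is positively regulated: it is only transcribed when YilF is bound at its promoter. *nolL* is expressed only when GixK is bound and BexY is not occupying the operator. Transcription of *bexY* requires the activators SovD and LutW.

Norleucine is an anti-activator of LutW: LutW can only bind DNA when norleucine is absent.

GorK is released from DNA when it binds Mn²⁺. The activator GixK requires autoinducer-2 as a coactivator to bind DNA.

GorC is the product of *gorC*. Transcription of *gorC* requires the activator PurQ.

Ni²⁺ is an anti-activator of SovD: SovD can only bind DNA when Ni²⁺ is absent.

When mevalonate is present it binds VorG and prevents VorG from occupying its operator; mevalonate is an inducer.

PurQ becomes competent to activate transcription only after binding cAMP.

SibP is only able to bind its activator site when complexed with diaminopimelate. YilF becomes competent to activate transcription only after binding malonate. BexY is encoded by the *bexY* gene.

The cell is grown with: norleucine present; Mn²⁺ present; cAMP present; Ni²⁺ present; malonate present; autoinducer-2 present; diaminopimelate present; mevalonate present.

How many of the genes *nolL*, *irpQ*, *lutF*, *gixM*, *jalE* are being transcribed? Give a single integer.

Ni²⁺ is present, so SovD is inactive.
Norleucine is present, so LutW is inactive.
Required activator SovD is absent, so *bexY* is not transcribed.
So BexY is not produced.
Autoinducer-2 is present, so GixK is active.
No repressor is bound and GixK is active, so *nolL* is transcribed.
→ *nolL* is ON.
Mevalonate is present, so VorG is inactive.
With no repressor bound, *irpQ* is transcribed.
→ *irpQ* is ON.
Mn²⁺ is present, so GorK is inactive.
cAMP is present, so PurQ is active.
No repressor is bound and PurQ is active, so *gorC* is transcribed.
So GorC is produced and active.
No repressor is bound and GorC is active, so *lutF* is transcribed.
→ *lutF* is ON.
Malonate is present, so YilF is active.
No repressor is bound and YilF is active, so *gixM* is transcribed.
→ *gixM* is ON.
Diaminopimelate is present, so SibP is active.
No repressor is bound and SibP is active, so *jalE* is transcribed.
→ *jalE* is ON.
5 of the 5 genes are transcribed.

5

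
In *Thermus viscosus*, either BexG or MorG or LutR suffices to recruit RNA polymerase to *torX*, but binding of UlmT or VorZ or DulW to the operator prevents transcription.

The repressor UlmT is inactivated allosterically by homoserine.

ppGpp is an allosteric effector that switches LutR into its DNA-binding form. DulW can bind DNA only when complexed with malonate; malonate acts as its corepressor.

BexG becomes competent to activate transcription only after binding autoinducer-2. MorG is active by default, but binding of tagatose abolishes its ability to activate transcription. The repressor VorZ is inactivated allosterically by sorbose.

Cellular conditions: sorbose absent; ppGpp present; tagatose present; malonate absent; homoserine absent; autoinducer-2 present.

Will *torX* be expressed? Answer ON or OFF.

Homoserine is absent, so UlmT is active.
Autoinducer-2 is present, so BexG is active.
Tagatose is present, so MorG is inactive.
Sorbose is absent, so VorZ is active.
ppGpp is present, so LutR is active.
Malonate is absent, so DulW is inactive.
With repressor UlmT bound, *torX* is not transcribed.

OFF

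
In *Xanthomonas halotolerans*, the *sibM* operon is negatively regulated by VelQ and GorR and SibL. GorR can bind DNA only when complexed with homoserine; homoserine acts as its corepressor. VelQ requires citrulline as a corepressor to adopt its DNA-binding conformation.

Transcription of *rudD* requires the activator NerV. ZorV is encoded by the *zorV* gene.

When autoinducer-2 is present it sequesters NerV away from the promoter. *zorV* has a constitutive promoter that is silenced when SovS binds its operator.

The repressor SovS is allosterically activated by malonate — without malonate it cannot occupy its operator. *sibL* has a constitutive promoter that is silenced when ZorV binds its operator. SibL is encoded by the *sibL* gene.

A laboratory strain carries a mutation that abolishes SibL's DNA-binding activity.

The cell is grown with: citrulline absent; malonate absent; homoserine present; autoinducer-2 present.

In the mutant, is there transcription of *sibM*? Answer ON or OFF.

Citrulline is absent, so VelQ is inactive.
Homoserine is present, so GorR is active.
SibL is non-functional in this strain, so it has no effect.
With repressor GorR bound, *sibM* is not transcribed.

OFF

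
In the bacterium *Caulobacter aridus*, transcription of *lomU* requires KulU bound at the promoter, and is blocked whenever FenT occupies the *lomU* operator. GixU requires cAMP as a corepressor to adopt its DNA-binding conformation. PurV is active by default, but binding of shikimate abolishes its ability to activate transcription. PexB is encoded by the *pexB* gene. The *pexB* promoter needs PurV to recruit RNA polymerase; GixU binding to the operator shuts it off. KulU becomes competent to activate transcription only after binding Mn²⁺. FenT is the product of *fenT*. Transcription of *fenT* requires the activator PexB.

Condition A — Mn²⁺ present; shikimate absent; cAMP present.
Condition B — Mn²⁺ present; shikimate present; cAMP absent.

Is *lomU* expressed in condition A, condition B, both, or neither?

Condition A:
Mn²⁺ is present, so KulU is active.
Shikimate is absent, so PurV is active.
cAMP is present, so GixU is active.
With repressor GixU bound, *pexB* is not transcribed.
So PexB is not produced.
Required activator PexB is absent, so *fenT* is not transcribed.
So FenT is not produced.
No repressor is bound and KulU is active, so *lomU* is transcribed.
→ *lomU* is ON in A.
Condition B:
Mn²⁺ is present, so KulU is active.
Shikimate is present, so PurV is inactive.
cAMP is absent, so GixU is inactive.
Required activator PurV is absent, so *pexB* is not transcribed.
So PexB is not produced.
Required activator PexB is absent, so *fenT* is not transcribed.
So FenT is not produced.
No repressor is bound and KulU is active, so *lomU* is transcribed.
→ *lomU* is ON in B.

both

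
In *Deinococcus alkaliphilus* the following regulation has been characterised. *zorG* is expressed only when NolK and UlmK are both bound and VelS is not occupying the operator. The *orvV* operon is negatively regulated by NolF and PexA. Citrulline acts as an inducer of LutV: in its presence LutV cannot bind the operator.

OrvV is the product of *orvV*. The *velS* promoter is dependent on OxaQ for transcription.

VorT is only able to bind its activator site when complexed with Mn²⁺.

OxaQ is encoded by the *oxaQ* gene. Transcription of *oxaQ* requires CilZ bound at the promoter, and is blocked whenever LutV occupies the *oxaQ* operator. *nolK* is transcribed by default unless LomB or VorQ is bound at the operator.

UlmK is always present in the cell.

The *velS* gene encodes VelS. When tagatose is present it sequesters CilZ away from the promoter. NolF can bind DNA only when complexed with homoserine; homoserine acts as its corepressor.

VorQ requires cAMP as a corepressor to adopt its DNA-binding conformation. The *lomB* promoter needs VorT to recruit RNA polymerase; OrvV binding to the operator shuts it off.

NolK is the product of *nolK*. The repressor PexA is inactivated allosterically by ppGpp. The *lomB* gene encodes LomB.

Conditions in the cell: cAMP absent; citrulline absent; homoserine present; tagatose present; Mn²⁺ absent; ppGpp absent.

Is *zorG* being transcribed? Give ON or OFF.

ON

Mn²⁺ is absent, so VorT is inactive.
Homoserine is present, so NolF is active.
ppGpp is absent, so PexA is active.
With repressor NolF bound, *orvV* is not transcribed.
So OrvV is not produced.
Required activator VorT is absent, so *lomB* is not transcribed.
So LomB is not produced.
cAMP is absent, so VorQ is inactive.
With no repressor bound, *nolK* is transcribed.
So NolK is produced and active.
UlmK is produced constitutively and is active.
Tagatose is present, so CilZ is inactive.
Citrulline is absent, so LutV is active.
With repressor LutV bound, *oxaQ* is not transcribed.
So OxaQ is not produced.
Required activator OxaQ is absent, so *velS* is not transcribed.
So VelS is not produced.
No repressor is bound and NolK and UlmK are active, so *zorG* is transcribed.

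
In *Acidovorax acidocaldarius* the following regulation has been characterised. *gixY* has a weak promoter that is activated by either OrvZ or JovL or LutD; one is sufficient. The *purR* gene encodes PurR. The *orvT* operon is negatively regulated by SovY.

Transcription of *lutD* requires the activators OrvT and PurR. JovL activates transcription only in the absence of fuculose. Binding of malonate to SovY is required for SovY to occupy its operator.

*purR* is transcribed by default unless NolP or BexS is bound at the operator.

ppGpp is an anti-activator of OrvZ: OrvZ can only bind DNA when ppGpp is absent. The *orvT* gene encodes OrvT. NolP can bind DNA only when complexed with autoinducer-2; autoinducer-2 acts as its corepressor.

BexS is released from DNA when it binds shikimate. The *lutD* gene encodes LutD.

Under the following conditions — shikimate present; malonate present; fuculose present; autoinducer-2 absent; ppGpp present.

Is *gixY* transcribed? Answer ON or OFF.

ppGpp is present, so OrvZ is inactive.
Fuculose is present, so JovL is inactive.
Malonate is present, so SovY is active.
With repressor SovY bound, *orvT* is not transcribed.
So OrvT is not produced.
Autoinducer-2 is absent, so NolP is inactive.
Shikimate is present, so BexS is inactive.
With no repressor bound, *purR* is transcribed.
So PurR is produced and active.
Required activator OrvT is absent, so *lutD* is not transcribed.
So LutD is not produced.
No activator is available at the *gixY* promoter, so *gixY* is not transcribed.

OFF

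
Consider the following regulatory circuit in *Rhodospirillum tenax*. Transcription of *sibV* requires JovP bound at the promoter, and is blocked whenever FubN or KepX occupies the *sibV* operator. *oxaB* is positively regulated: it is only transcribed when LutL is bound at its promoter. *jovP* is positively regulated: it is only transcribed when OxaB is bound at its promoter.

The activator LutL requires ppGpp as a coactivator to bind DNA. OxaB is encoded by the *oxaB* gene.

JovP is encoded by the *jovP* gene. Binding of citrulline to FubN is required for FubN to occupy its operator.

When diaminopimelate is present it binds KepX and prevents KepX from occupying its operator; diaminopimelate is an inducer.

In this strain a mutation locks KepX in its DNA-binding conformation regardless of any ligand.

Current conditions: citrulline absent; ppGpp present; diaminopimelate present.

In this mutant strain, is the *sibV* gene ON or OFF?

Citrulline is absent, so FubN is inactive.
KepX is constitutively active in this strain.
ppGpp is present, so LutL is active.
No repressor is bound and LutL is active, so *oxaB* is transcribed.
So OxaB is produced and active.
No repressor is bound and OxaB is active, so *jovP* is transcribed.
So JovP is produced and active.
With repressor KepX bound, *sibV* is not transcribed.

OFF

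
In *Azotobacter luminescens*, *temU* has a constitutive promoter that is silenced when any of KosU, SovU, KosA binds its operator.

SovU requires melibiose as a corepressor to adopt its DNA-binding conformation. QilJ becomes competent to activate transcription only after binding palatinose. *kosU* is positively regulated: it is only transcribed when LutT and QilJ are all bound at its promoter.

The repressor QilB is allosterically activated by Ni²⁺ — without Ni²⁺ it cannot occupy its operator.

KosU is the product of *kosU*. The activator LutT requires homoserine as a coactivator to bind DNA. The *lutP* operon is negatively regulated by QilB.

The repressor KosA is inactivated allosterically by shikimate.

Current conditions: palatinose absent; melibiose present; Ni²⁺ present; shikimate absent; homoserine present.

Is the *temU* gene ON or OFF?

OFF

Homoserine is present, so LutT is active.
Palatinose is absent, so QilJ is inactive.
Required activator QilJ is absent, so *kosU* is not transcribed.
So KosU is not produced.
Melibiose is present, so SovU is active.
Shikimate is absent, so KosA is active.
With repressor SovU bound, *temU* is not transcribed.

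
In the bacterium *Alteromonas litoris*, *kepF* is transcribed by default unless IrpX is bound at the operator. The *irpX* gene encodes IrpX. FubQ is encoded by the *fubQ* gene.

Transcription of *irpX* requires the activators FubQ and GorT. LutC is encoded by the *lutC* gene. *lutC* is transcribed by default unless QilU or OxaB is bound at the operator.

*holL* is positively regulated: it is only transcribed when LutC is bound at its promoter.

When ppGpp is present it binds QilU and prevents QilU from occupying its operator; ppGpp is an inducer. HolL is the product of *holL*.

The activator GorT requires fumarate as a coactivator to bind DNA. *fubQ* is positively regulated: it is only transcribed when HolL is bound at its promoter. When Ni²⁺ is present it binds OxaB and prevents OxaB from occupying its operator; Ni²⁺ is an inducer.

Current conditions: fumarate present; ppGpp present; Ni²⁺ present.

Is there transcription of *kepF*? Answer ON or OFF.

OFF

ppGpp is present, so QilU is inactive.
Ni²⁺ is present, so OxaB is inactive.
With no repressor bound, *lutC* is transcribed.
So LutC is produced and active.
No repressor is bound and LutC is active, so *holL* is transcribed.
So HolL is produced and active.
No repressor is bound and HolL is active, so *fubQ* is transcribed.
So FubQ is produced and active.
Fumarate is present, so GorT is active.
No repressor is bound and FubQ and GorT are active, so *irpX* is transcribed.
So IrpX is produced and active.
With repressor IrpX bound, *kepF* is not transcribed.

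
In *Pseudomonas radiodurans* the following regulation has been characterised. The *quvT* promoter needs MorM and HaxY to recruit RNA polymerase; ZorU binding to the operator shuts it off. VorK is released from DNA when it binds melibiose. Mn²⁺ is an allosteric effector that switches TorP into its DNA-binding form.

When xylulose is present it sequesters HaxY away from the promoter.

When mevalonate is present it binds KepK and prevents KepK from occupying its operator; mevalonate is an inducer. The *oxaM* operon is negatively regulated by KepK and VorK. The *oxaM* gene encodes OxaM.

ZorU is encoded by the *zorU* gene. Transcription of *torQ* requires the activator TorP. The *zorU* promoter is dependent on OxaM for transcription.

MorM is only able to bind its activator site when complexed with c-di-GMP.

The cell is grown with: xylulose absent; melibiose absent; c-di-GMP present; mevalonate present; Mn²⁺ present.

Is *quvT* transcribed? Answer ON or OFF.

ON

c-di-GMP is present, so MorM is active.
Mevalonate is present, so KepK is inactive.
Melibiose is absent, so VorK is active.
With repressor VorK bound, *oxaM* is not transcribed.
So OxaM is not produced.
Required activator OxaM is absent, so *zorU* is not transcribed.
So ZorU is not produced.
Xylulose is absent, so HaxY is active.
No repressor is bound and MorM and HaxY are active, so *quvT* is transcribed.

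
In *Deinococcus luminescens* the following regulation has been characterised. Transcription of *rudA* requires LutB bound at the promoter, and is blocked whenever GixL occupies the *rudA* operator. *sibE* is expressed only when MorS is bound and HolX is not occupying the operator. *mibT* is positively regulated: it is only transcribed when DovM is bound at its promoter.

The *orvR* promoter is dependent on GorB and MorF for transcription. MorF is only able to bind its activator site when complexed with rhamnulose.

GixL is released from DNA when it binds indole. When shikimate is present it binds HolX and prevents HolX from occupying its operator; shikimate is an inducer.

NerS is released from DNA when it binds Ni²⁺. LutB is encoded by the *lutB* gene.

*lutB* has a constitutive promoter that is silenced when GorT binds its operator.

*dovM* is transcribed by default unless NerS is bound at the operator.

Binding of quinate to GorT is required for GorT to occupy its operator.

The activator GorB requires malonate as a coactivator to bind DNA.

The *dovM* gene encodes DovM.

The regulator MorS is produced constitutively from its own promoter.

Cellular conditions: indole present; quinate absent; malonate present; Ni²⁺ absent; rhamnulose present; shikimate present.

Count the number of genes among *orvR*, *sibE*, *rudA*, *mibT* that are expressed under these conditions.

Malonate is present, so GorB is active.
Rhamnulose is present, so MorF is active.
No repressor is bound and GorB and MorF are active, so *orvR* is transcribed.
→ *orvR* is ON.
MorS is produced constitutively and is active.
Shikimate is present, so HolX is inactive.
No repressor is bound and MorS is active, so *sibE* is transcribed.
→ *sibE* is ON.
Indole is present, so GixL is inactive.
Quinate is absent, so GorT is inactive.
With no repressor bound, *lutB* is transcribed.
So LutB is produced and active.
No repressor is bound and LutB is active, so *rudA* is transcribed.
→ *rudA* is ON.
Ni²⁺ is absent, so NerS is active.
With repressor NerS bound, *dovM* is not transcribed.
So DovM is not produced.
Required activator DovM is absent, so *mibT* is not transcribed.
→ *mibT* is OFF.
3 of the 4 genes are transcribed.

3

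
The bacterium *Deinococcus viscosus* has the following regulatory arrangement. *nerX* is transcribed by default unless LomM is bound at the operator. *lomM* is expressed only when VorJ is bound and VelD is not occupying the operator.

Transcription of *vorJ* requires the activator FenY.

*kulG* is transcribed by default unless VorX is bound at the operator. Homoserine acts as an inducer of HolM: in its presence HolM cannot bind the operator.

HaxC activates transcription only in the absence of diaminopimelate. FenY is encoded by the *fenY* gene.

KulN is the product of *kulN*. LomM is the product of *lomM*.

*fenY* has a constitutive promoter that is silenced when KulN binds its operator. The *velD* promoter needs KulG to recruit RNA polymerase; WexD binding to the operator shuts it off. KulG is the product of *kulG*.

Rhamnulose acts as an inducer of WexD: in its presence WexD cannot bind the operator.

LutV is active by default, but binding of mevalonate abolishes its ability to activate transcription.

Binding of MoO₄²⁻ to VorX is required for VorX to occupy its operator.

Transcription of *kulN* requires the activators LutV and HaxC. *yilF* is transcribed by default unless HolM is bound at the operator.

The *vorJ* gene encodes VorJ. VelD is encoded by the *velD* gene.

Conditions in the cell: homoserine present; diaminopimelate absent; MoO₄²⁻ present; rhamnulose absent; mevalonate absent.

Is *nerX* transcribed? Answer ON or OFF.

ON

Mevalonate is absent, so LutV is active.
Diaminopimelate is absent, so HaxC is active.
No repressor is bound and LutV and HaxC are active, so *kulN* is transcribed.
So KulN is produced and active.
With repressor KulN bound, *fenY* is not transcribed.
So FenY is not produced.
Required activator FenY is absent, so *vorJ* is not transcribed.
So VorJ is not produced.
MoO₄²⁻ is present, so VorX is active.
With repressor VorX bound, *kulG* is not transcribed.
So KulG is not produced.
Rhamnulose is absent, so WexD is active.
With repressor WexD bound, *velD* is not transcribed.
So VelD is not produced.
Required activator VorJ is absent, so *lomM* is not transcribed.
So LomM is not produced.
With no repressor bound, *nerX* is transcribed.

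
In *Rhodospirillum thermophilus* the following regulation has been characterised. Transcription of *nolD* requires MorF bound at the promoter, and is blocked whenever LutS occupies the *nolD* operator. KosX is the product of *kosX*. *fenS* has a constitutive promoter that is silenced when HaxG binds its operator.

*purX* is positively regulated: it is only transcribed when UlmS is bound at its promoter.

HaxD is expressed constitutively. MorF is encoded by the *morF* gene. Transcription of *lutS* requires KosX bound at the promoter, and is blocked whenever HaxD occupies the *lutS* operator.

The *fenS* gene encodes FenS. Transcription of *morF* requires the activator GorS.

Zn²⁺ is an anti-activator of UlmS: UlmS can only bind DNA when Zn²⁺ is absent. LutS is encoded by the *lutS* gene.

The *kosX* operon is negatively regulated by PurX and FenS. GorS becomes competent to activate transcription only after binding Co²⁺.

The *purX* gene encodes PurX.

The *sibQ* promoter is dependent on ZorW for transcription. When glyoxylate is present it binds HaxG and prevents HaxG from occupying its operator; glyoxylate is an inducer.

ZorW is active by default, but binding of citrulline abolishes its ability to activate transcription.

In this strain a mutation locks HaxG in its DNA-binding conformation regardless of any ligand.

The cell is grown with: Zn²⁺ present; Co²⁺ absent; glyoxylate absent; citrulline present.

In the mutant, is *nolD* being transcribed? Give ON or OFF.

OFF

Zn²⁺ is present, so UlmS is inactive.
Required activator UlmS is absent, so *purX* is not transcribed.
So PurX is not produced.
HaxG is constitutively active in this strain.
With repressor HaxG bound, *fenS* is not transcribed.
So FenS is not produced.
With no repressor bound, *kosX* is transcribed.
So KosX is produced and active.
HaxD is produced constitutively and is active.
With repressor HaxD bound, *lutS* is not transcribed.
So LutS is not produced.
Co²⁺ is absent, so GorS is inactive.
Required activator GorS is absent, so *morF* is not transcribed.
So MorF is not produced.
Required activator MorF is absent, so *nolD* is not transcribed.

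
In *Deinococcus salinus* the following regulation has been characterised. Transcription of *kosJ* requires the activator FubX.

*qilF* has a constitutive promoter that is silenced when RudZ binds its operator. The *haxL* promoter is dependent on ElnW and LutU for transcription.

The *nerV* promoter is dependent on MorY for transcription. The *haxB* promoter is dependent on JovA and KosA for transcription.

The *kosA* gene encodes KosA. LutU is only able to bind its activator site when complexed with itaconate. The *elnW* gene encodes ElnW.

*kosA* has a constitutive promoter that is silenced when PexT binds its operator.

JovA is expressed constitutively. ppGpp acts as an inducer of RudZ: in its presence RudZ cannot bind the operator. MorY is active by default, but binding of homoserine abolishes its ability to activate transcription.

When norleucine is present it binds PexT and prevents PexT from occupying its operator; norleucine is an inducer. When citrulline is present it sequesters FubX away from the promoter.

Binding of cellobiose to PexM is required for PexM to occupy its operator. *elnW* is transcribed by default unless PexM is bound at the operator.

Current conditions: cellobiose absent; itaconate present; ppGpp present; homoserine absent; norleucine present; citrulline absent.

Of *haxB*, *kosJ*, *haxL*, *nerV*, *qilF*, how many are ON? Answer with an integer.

5

JovA is produced constitutively and is active.
Norleucine is present, so PexT is inactive.
With no repressor bound, *kosA* is transcribed.
So KosA is produced and active.
No repressor is bound and JovA and KosA are active, so *haxB* is transcribed.
→ *haxB* is ON.
Citrulline is absent, so FubX is active.
No repressor is bound and FubX is active, so *kosJ* is transcribed.
→ *kosJ* is ON.
Cellobiose is absent, so PexM is inactive.
With no repressor bound, *elnW* is transcribed.
So ElnW is produced and active.
Itaconate is present, so LutU is active.
No repressor is bound and ElnW and LutU are active, so *haxL* is transcribed.
→ *haxL* is ON.
Homoserine is absent, so MorY is active.
No repressor is bound and MorY is active, so *nerV* is transcribed.
→ *nerV* is ON.
ppGpp is present, so RudZ is inactive.
With no repressor bound, *qilF* is transcribed.
→ *qilF* is ON.
5 of the 5 genes are transcribed.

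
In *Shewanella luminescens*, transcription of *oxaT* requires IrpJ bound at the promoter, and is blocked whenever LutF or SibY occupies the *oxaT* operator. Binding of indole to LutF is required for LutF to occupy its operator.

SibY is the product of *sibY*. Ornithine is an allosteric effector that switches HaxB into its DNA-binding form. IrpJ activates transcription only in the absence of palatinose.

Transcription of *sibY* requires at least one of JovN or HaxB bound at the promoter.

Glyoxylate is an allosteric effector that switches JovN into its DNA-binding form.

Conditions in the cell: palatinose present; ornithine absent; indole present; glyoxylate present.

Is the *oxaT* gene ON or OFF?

Palatinose is present, so IrpJ is inactive.
Indole is present, so LutF is active.
Glyoxylate is present, so JovN is active.
Ornithine is absent, so HaxB is inactive.
Activator JovN is present, so *sibY* is transcribed.
So SibY is produced and active.
With repressor LutF bound, *oxaT* is not transcribed.

OFF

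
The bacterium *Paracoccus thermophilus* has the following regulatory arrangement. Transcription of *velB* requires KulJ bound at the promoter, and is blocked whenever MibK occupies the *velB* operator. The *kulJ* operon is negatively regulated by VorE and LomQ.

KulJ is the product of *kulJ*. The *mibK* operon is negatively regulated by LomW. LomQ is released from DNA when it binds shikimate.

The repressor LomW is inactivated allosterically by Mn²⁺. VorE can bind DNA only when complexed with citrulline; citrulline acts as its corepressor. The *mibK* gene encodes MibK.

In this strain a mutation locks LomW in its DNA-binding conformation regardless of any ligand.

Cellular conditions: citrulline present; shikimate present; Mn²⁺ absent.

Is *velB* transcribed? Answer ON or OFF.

LomW is constitutively active in this strain.
With repressor LomW bound, *mibK* is not transcribed.
So MibK is not produced.
Citrulline is present, so VorE is active.
Shikimate is present, so LomQ is inactive.
With repressor VorE bound, *kulJ* is not transcribed.
So KulJ is not produced.
Required activator KulJ is absent, so *velB* is not transcribed.

OFF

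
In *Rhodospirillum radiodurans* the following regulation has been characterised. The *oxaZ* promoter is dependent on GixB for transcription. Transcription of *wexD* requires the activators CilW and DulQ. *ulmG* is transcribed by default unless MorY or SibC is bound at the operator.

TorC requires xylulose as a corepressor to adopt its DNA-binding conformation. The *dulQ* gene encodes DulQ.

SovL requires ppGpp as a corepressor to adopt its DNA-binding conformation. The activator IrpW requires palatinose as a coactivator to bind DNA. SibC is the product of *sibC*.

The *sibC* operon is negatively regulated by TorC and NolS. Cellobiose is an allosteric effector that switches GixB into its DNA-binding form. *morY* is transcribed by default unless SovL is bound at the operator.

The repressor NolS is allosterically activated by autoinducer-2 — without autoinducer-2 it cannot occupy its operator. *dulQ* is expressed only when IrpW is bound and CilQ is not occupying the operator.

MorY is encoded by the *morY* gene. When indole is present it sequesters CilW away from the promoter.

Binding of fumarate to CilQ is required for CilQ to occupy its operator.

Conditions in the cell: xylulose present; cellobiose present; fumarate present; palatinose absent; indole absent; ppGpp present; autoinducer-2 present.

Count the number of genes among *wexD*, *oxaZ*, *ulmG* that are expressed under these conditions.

2

Indole is absent, so CilW is active.
Fumarate is present, so CilQ is active.
Palatinose is absent, so IrpW is inactive.
With repressor CilQ bound, *dulQ* is not transcribed.
So DulQ is not produced.
Required activator DulQ is absent, so *wexD* is not transcribed.
→ *wexD* is OFF.
Cellobiose is present, so GixB is active.
No repressor is bound and GixB is active, so *oxaZ* is transcribed.
→ *oxaZ* is ON.
ppGpp is present, so SovL is active.
With repressor SovL bound, *morY* is not transcribed.
So MorY is not produced.
Xylulose is present, so TorC is active.
Autoinducer-2 is present, so NolS is active.
With repressor TorC bound, *sibC* is not transcribed.
So SibC is not produced.
With no repressor bound, *ulmG* is transcribed.
→ *ulmG* is ON.
2 of the 3 genes are transcribed.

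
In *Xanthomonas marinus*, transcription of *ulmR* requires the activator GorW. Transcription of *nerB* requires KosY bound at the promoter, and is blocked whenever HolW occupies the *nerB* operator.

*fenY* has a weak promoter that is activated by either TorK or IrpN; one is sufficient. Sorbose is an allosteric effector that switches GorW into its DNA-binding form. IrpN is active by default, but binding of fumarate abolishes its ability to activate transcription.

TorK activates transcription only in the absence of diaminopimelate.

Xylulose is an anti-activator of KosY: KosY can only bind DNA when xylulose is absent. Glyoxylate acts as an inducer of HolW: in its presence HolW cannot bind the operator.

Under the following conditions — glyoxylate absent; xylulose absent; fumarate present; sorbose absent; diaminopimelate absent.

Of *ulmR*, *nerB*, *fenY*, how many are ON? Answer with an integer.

Sorbose is absent, so GorW is inactive.
Required activator GorW is absent, so *ulmR* is not transcribed.
→ *ulmR* is OFF.
Glyoxylate is absent, so HolW is active.
Xylulose is absent, so KosY is active.
With repressor HolW bound, *nerB* is not transcribed.
→ *nerB* is OFF.
Diaminopimelate is absent, so TorK is active.
Fumarate is present, so IrpN is inactive.
Activator TorK is present, so *fenY* is transcribed.
→ *fenY* is ON.
1 of the 3 genes is transcribed.

1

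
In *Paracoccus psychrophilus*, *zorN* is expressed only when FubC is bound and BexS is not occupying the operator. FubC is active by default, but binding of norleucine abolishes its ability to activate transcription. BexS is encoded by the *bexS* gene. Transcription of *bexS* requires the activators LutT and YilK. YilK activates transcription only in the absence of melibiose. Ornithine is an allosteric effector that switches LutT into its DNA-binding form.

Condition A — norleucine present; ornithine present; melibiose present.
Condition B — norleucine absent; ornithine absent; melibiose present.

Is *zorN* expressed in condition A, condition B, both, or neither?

Condition A:
Norleucine is present, so FubC is inactive.
Ornithine is present, so LutT is active.
Melibiose is present, so YilK is inactive.
Required activator YilK is absent, so *bexS* is not transcribed.
So BexS is not produced.
Required activator FubC is absent, so *zorN* is not transcribed.
→ *zorN* is OFF in A.
Condition B:
Norleucine is absent, so FubC is active.
Ornithine is absent, so LutT is inactive.
Melibiose is present, so YilK is inactive.
Required activator LutT is absent, so *bexS* is not transcribed.
So BexS is not produced.
No repressor is bound and FubC is active, so *zorN* is transcribed.
→ *zorN* is ON in B.

B only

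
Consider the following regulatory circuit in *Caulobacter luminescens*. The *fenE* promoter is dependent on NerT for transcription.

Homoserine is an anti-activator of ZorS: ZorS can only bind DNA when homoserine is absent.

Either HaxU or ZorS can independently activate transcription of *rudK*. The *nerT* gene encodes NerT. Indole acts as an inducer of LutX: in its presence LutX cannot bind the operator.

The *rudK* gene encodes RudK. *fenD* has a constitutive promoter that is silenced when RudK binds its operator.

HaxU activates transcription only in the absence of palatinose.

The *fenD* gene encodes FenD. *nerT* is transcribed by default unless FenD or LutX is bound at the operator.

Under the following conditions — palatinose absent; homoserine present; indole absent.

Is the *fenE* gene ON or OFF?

OFF

Palatinose is absent, so HaxU is active.
Homoserine is present, so ZorS is inactive.
Activator HaxU is present, so *rudK* is transcribed.
So RudK is produced and active.
With repressor RudK bound, *fenD* is not transcribed.
So FenD is not produced.
Indole is absent, so LutX is active.
With repressor LutX bound, *nerT* is not transcribed.
So NerT is not produced.
Required activator NerT is absent, so *fenE* is not transcribed.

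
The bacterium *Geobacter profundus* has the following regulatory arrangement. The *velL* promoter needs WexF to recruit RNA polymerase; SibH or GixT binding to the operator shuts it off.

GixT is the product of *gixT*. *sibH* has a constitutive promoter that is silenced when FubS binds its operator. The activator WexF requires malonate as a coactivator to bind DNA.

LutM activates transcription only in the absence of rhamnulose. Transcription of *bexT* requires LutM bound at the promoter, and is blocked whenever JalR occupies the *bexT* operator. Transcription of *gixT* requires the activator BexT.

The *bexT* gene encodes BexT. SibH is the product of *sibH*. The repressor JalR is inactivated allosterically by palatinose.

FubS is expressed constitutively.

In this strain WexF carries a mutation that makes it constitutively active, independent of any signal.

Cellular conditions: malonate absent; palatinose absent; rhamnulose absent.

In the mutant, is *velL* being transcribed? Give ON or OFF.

ON

FubS is produced constitutively and is active.
With repressor FubS bound, *sibH* is not transcribed.
So SibH is not produced.
Palatinose is absent, so JalR is active.
Rhamnulose is absent, so LutM is active.
With repressor JalR bound, *bexT* is not transcribed.
So BexT is not produced.
Required activator BexT is absent, so *gixT* is not transcribed.
So GixT is not produced.
WexF is constitutively active in this strain.
No repressor is bound and WexF is active, so *velL* is transcribed.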